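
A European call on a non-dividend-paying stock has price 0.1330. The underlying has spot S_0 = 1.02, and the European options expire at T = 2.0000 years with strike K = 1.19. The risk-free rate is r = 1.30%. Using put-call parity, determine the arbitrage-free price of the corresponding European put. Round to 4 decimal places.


Put-call parity: C - P = S_0 * exp(-qT) - K * exp(-rT).
S_0 * exp(-qT) = 1.0200 * 1.00000000 = 1.02000000
K * exp(-rT) = 1.1900 * 0.97433509 = 1.15945876
P = C - S*exp(-qT) + K*exp(-rT)
P = 0.1330 - 1.02000000 + 1.15945876 = 0.2725

Answer: Put price = 0.2725


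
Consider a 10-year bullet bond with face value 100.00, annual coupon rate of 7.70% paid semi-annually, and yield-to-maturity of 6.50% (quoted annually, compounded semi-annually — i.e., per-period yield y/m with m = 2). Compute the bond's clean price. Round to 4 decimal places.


Answer: Price = 108.7236

Derivation:
Coupon per period c = face * coupon_rate / m = 3.850000
Periods per year m = 2; per-period yield y/m = 0.032500
Number of cashflows N = 20
Cashflows (t years, CF_t, discount factor 1/(1+y/m)^(m*t), PV):
  t = 0.5000: CF_t = 3.850000, DF = 0.968523, PV = 3.728814
  t = 1.0000: CF_t = 3.850000, DF = 0.938037, PV = 3.611442
  t = 1.5000: CF_t = 3.850000, DF = 0.908510, PV = 3.497764
  t = 2.0000: CF_t = 3.850000, DF = 0.879913, PV = 3.387665
  t = 2.5000: CF_t = 3.850000, DF = 0.852216, PV = 3.281032
  t = 3.0000: CF_t = 3.850000, DF = 0.825391, PV = 3.177755
  t = 3.5000: CF_t = 3.850000, DF = 0.799410, PV = 3.077729
  t = 4.0000: CF_t = 3.850000, DF = 0.774247, PV = 2.980851
  t = 4.5000: CF_t = 3.850000, DF = 0.749876, PV = 2.887023
  t = 5.0000: CF_t = 3.850000, DF = 0.726272, PV = 2.796148
  t = 5.5000: CF_t = 3.850000, DF = 0.703411, PV = 2.708133
  t = 6.0000: CF_t = 3.850000, DF = 0.681270, PV = 2.622890
  t = 6.5000: CF_t = 3.850000, DF = 0.659826, PV = 2.540329
  t = 7.0000: CF_t = 3.850000, DF = 0.639056, PV = 2.460367
  t = 7.5000: CF_t = 3.850000, DF = 0.618941, PV = 2.382922
  t = 8.0000: CF_t = 3.850000, DF = 0.599458, PV = 2.307915
  t = 8.5000: CF_t = 3.850000, DF = 0.580589, PV = 2.235269
  t = 9.0000: CF_t = 3.850000, DF = 0.562314, PV = 2.164909
  t = 9.5000: CF_t = 3.850000, DF = 0.544614, PV = 2.096764
  t = 10.0000: CF_t = 103.850000, DF = 0.527471, PV = 54.777889
Price P = sum_t PV_t = 108.723608


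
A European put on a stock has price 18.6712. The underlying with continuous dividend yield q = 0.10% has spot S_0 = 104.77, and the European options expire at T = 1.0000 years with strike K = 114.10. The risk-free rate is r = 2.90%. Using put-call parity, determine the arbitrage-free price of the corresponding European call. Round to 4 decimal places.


Answer: Call price = 12.4979

Derivation:
Put-call parity: C - P = S_0 * exp(-qT) - K * exp(-rT).
S_0 * exp(-qT) = 104.7700 * 0.99900050 = 104.66528237
K * exp(-rT) = 114.1000 * 0.97141646 = 110.83861860
C = P + S*exp(-qT) - K*exp(-rT)
C = 18.6712 + 104.66528237 - 110.83861860 = 12.4979


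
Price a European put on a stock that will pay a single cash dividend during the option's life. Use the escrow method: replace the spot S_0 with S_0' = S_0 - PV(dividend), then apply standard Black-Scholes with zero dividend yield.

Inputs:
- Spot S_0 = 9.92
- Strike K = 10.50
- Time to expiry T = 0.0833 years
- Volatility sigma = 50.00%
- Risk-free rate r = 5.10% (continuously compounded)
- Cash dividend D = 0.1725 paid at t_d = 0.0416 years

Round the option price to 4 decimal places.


Answer: Price = 1.0019

Derivation:
PV(D) = D * exp(-r * t_d) = 0.1725 * 0.99788065 = 0.17213441
S_0' = S_0 - PV(D) = 9.9200 - 0.17213441 = 9.74786559
d1 = (ln(S_0'/K) + (r + sigma^2/2)*T) / (sigma*sqrt(T)) = -0.41346164
d2 = d1 - sigma*sqrt(T) = -0.55777033
exp(-rT) = 0.99576071
N(-d1) = 0.66036579; N(-d2) = 0.71149939
P = K * exp(-rT) * N(-d2) - S_0' * N(-d1) = 10.5000 * 0.99576071 * 0.71149939 - 9.74786559 * 0.66036579 = 1.0019


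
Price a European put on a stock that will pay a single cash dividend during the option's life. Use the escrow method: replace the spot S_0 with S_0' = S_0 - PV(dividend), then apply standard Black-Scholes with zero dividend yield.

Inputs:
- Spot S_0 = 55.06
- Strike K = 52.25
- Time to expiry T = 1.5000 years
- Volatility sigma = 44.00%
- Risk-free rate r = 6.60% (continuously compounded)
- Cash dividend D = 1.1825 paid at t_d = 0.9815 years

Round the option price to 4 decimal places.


PV(D) = D * exp(-r * t_d) = 1.1825 * 0.93727458 = 1.10832719
S_0' = S_0 - PV(D) = 55.0600 - 1.10832719 = 53.95167281
d1 = (ln(S_0'/K) + (r + sigma^2/2)*T) / (sigma*sqrt(T)) = 0.51262774
d2 = d1 - sigma*sqrt(T) = -0.02626000
exp(-rT) = 0.90574271
N(-d1) = 0.30410587; N(-d2) = 0.51047502
P = K * exp(-rT) * N(-d2) - S_0' * N(-d1) = 52.2500 * 0.90574271 * 0.51047502 - 53.95167281 * 0.30410587 = 7.7512

Answer: Price = 7.7512


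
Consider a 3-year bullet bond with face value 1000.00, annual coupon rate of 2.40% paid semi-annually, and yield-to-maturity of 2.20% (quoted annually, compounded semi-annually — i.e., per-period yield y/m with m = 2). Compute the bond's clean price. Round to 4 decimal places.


Coupon per period c = face * coupon_rate / m = 12.000000
Periods per year m = 2; per-period yield y/m = 0.011000
Number of cashflows N = 6
Cashflows (t years, CF_t, discount factor 1/(1+y/m)^(m*t), PV):
  t = 0.5000: CF_t = 12.000000, DF = 0.989120, PV = 11.869436
  t = 1.0000: CF_t = 12.000000, DF = 0.978358, PV = 11.740293
  t = 1.5000: CF_t = 12.000000, DF = 0.967713, PV = 11.612555
  t = 2.0000: CF_t = 12.000000, DF = 0.957184, PV = 11.486207
  t = 2.5000: CF_t = 12.000000, DF = 0.946769, PV = 11.361233
  t = 3.0000: CF_t = 1012.000000, DF = 0.936468, PV = 947.705888
Price P = sum_t PV_t = 1005.775612

Answer: Price = 1005.7756


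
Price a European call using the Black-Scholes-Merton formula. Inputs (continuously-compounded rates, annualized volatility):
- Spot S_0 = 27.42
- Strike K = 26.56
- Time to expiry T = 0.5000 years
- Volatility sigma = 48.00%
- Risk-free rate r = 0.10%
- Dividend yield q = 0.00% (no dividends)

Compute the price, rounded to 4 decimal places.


d1 = (ln(S/K) + (r - q + 0.5*sigma^2) * T) / (sigma * sqrt(T)) = 0.26506590
d2 = d1 - sigma * sqrt(T) = -0.07434536
exp(-rT) = 0.99950012; exp(-qT) = 1.00000000
C = S_0 * exp(-qT) * N(d1) - K * exp(-rT) * N(d2)
N(d1) = 0.60452065; N(d2) = 0.47036779
C = 27.4200 * 1.00000000 * 0.60452065 - 26.5600 * 0.99950012 * 0.47036779 = 4.0892

Answer: Price = 4.0892


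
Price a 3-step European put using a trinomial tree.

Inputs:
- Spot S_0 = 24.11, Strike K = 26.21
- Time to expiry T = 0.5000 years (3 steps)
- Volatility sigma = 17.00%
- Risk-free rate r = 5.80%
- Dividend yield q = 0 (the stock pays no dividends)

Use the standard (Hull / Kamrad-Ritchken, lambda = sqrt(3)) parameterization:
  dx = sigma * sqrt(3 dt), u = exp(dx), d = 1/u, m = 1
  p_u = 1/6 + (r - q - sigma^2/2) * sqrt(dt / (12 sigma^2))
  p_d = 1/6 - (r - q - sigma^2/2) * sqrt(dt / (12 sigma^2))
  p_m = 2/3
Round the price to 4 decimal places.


Answer: Price = V(0,0) = 2.0149

Derivation:
dt = T/N = 0.166667; dx = sigma*sqrt(3*dt) = 0.120208
u = exp(dx) = 1.127732; d = 1/u = 0.886736
p_u = 0.196857, p_m = 0.666667, p_d = 0.136476
Discount per step: exp(-r*dt) = 0.990380
Stock lattice S(k, j) with j the centered position index:
  k=0: S(0,+0) = 24.1100
  k=1: S(1,-1) = 21.3792; S(1,+0) = 24.1100; S(1,+1) = 27.1896
  k=2: S(2,-2) = 18.9577; S(2,-1) = 21.3792; S(2,+0) = 24.1100; S(2,+1) = 27.1896; S(2,+2) = 30.6626
  k=3: S(3,-3) = 16.8105; S(3,-2) = 18.9577; S(3,-1) = 21.3792; S(3,+0) = 24.1100; S(3,+1) = 27.1896; S(3,+2) = 30.6626; S(3,+3) = 34.5792
Terminal payoffs V(N, j) = max(K - S_T, 0):
  V(3,-3) = 9.399524; V(3,-2) = 7.252296; V(3,-1) = 4.830799; V(3,+0) = 2.100000; V(3,+1) = 0.000000; V(3,+2) = 0.000000; V(3,+3) = 0.000000
Backward induction: V(k, j) = exp(-r*dt) * [p_u * V(k+1, j+1) + p_m * V(k+1, j) + p_d * V(k+1, j-1)]
  V(2,-2) = exp(-r*dt) * [p_u*4.830799 + p_m*7.252296 + p_d*9.399524] = 7.000651
  V(2,-1) = exp(-r*dt) * [p_u*2.100000 + p_m*4.830799 + p_d*7.252296] = 4.579217
  V(2,+0) = exp(-r*dt) * [p_u*0.000000 + p_m*2.100000 + p_d*4.830799] = 2.039477
  V(2,+1) = exp(-r*dt) * [p_u*0.000000 + p_m*0.000000 + p_d*2.100000] = 0.283842
  V(2,+2) = exp(-r*dt) * [p_u*0.000000 + p_m*0.000000 + p_d*0.000000] = 0.000000
  V(1,-1) = exp(-r*dt) * [p_u*2.039477 + p_m*4.579217 + p_d*7.000651] = 4.367296
  V(1,+0) = exp(-r*dt) * [p_u*0.283842 + p_m*2.039477 + p_d*4.579217] = 2.020852
  V(1,+1) = exp(-r*dt) * [p_u*0.000000 + p_m*0.283842 + p_d*2.039477] = 0.463070
  V(0,+0) = exp(-r*dt) * [p_u*0.463070 + p_m*2.020852 + p_d*4.367296] = 2.014853


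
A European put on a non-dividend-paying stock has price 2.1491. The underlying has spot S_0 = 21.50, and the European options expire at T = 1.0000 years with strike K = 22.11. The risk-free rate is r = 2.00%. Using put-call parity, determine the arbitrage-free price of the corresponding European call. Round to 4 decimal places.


Answer: Call price = 1.9769

Derivation:
Put-call parity: C - P = S_0 * exp(-qT) - K * exp(-rT).
S_0 * exp(-qT) = 21.5000 * 1.00000000 = 21.50000000
K * exp(-rT) = 22.1100 * 0.98019867 = 21.67219267
C = P + S*exp(-qT) - K*exp(-rT)
C = 2.1491 + 21.50000000 - 21.67219267 = 1.9769


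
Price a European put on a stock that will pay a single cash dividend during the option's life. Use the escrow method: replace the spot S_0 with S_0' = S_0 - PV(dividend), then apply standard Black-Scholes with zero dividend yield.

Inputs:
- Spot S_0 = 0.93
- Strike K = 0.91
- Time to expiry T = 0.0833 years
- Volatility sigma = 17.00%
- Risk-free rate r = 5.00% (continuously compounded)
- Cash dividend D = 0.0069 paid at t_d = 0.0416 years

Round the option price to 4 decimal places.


PV(D) = D * exp(-r * t_d) = 0.0069 * 0.99792216 = 0.00688566
S_0' = S_0 - PV(D) = 0.9300 - 0.00688566 = 0.92311434
d1 = (ln(S_0'/K) + (r + sigma^2/2)*T) / (sigma*sqrt(T)) = 0.40104362
d2 = d1 - sigma*sqrt(T) = 0.35197866
exp(-rT) = 0.99584366
N(-d1) = 0.34419401; N(-d2) = 0.36242713
P = K * exp(-rT) * N(-d2) - S_0' * N(-d1) = 0.9100 * 0.99584366 * 0.36242713 - 0.92311434 * 0.34419401 = 0.0107

Answer: Price = 0.0107


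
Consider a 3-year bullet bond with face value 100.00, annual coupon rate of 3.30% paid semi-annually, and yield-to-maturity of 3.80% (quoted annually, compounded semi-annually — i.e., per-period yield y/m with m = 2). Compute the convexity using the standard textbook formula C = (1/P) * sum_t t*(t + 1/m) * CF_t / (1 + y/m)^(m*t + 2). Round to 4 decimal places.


Answer: Convexity = 9.5738

Derivation:
Coupon per period c = face * coupon_rate / m = 1.650000
Periods per year m = 2; per-period yield y/m = 0.019000
Number of cashflows N = 6
Cashflows (t years, CF_t, discount factor 1/(1+y/m)^(m*t), PV):
  t = 0.5000: CF_t = 1.650000, DF = 0.981354, PV = 1.619235
  t = 1.0000: CF_t = 1.650000, DF = 0.963056, PV = 1.589043
  t = 1.5000: CF_t = 1.650000, DF = 0.945099, PV = 1.559414
  t = 2.0000: CF_t = 1.650000, DF = 0.927477, PV = 1.530337
  t = 2.5000: CF_t = 1.650000, DF = 0.910184, PV = 1.501803
  t = 3.0000: CF_t = 101.650000, DF = 0.893213, PV = 90.795072
Price P = sum_t PV_t = 98.594904
Convexity numerator sum_t t*(t + 1/m) * CF_t / (1+y/m)^(m*t + 2):
  t = 0.5000: term = 0.779707
  t = 1.0000: term = 2.295506
  t = 1.5000: term = 4.505410
  t = 2.0000: term = 7.369005
  t = 2.5000: term = 10.847407
  t = 3.0000: term = 918.127953
Convexity = (1/P) * sum = 943.924987 / 98.594904 = 9.573771


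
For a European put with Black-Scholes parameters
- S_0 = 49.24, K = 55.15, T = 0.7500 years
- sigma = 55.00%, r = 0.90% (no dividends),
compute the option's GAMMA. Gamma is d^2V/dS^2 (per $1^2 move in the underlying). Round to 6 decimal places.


Answer: Gamma = 0.017008

Derivation:
d1 = 0.0143540942; d2 = -0.4619598779
phi(d1) = 0.3989011835; exp(-qT) = 1.0000000000; exp(-rT) = 0.9932727301
Gamma = exp(-qT) * phi(d1) / (S * sigma * sqrt(T)) = 1.0000000000 * 0.3989011835 / (49.2400 * 0.5500 * 0.8660254038) = 0.017008


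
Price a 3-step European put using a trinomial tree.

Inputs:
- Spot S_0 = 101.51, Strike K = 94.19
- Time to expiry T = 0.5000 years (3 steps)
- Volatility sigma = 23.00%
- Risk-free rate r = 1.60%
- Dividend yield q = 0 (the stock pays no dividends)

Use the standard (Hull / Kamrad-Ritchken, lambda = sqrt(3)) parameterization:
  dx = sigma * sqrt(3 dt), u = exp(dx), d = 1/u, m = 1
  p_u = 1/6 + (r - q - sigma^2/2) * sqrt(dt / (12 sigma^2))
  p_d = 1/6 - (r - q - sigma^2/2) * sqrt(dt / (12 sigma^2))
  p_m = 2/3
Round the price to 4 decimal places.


dt = T/N = 0.166667; dx = sigma*sqrt(3*dt) = 0.162635
u = exp(dx) = 1.176607; d = 1/u = 0.849902
p_u = 0.161312, p_m = 0.666667, p_d = 0.172021
Discount per step: exp(-r*dt) = 0.997337
Stock lattice S(k, j) with j the centered position index:
  k=0: S(0,+0) = 101.5100
  k=1: S(1,-1) = 86.2735; S(1,+0) = 101.5100; S(1,+1) = 119.4373
  k=2: S(2,-2) = 73.3240; S(2,-1) = 86.2735; S(2,+0) = 101.5100; S(2,+1) = 119.4373; S(2,+2) = 140.5308
  k=3: S(3,-3) = 62.3182; S(3,-2) = 73.3240; S(3,-1) = 86.2735; S(3,+0) = 101.5100; S(3,+1) = 119.4373; S(3,+2) = 140.5308; S(3,+3) = 165.3494
Terminal payoffs V(N, j) = max(K - S_T, 0):
  V(3,-3) = 31.871793; V(3,-2) = 20.865984; V(3,-1) = 7.916476; V(3,+0) = 0.000000; V(3,+1) = 0.000000; V(3,+2) = 0.000000; V(3,+3) = 0.000000
Backward induction: V(k, j) = exp(-r*dt) * [p_u * V(k+1, j+1) + p_m * V(k+1, j) + p_d * V(k+1, j-1)]
  V(2,-2) = exp(-r*dt) * [p_u*7.916476 + p_m*20.865984 + p_d*31.871793] = 20.615256
  V(2,-1) = exp(-r*dt) * [p_u*0.000000 + p_m*7.916476 + p_d*20.865984] = 8.843429
  V(2,+0) = exp(-r*dt) * [p_u*0.000000 + p_m*0.000000 + p_d*7.916476] = 1.358175
  V(2,+1) = exp(-r*dt) * [p_u*0.000000 + p_m*0.000000 + p_d*0.000000] = 0.000000
  V(2,+2) = exp(-r*dt) * [p_u*0.000000 + p_m*0.000000 + p_d*0.000000] = 0.000000
  V(1,-1) = exp(-r*dt) * [p_u*1.358175 + p_m*8.843429 + p_d*20.615256] = 9.635242
  V(1,+0) = exp(-r*dt) * [p_u*0.000000 + p_m*1.358175 + p_d*8.843429] = 2.420245
  V(1,+1) = exp(-r*dt) * [p_u*0.000000 + p_m*0.000000 + p_d*1.358175] = 0.233013
  V(0,+0) = exp(-r*dt) * [p_u*0.233013 + p_m*2.420245 + p_d*9.635242] = 3.299739

Answer: Price = V(0,0) = 3.2997


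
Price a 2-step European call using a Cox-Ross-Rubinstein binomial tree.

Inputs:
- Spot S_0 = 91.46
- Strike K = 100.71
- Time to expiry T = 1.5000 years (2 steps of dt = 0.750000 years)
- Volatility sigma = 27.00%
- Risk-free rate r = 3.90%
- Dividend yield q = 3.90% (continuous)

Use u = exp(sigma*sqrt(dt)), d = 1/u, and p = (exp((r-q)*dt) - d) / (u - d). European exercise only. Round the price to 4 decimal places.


Answer: Price = V(0,0) = 8.3367

Derivation:
dt = T/N = 0.750000
u = exp(sigma*sqrt(dt)) = 1.263426; d = 1/u = 0.791499
p = (exp((r-q)*dt) - d) / (u - d) = 0.441808
Discount per step: exp(-r*dt) = 0.971174
Stock lattice S(k, i) with i counting down-moves:
  k=0: S(0,0) = 91.4600
  k=1: S(1,0) = 115.5529; S(1,1) = 72.3905
  k=2: S(2,0) = 145.9925; S(2,1) = 91.4600; S(2,2) = 57.2970
Terminal payoffs V(N, i) = max(S_T - K, 0):
  V(2,0) = 45.282527; V(2,1) = 0.000000; V(2,2) = 0.000000
Backward induction: V(k, i) = exp(-r*dt) * [p * V(k+1, i) + (1-p) * V(k+1, i+1)].
  V(1,0) = exp(-r*dt) * [p*45.282527 + (1-p)*0.000000] = 19.429485
  V(1,1) = exp(-r*dt) * [p*0.000000 + (1-p)*0.000000] = 0.000000
  V(0,0) = exp(-r*dt) * [p*19.429485 + (1-p)*0.000000] = 8.336657


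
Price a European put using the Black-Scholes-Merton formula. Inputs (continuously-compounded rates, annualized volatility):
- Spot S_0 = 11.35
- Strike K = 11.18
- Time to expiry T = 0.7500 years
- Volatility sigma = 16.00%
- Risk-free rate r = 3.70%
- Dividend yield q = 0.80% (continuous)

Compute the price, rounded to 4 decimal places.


Answer: Price = 0.4293

Derivation:
d1 = (ln(S/K) + (r - q + 0.5*sigma^2) * T) / (sigma * sqrt(T)) = 0.33516104
d2 = d1 - sigma * sqrt(T) = 0.19659698
exp(-rT) = 0.97263149; exp(-qT) = 0.99401796
P = K * exp(-rT) * N(-d2) - S_0 * exp(-qT) * N(-d1)
N(-d1) = 0.36875180; N(-d2) = 0.42207147
P = 11.1800 * 0.97263149 * 0.42207147 - 11.3500 * 0.99401796 * 0.36875180 = 0.4293


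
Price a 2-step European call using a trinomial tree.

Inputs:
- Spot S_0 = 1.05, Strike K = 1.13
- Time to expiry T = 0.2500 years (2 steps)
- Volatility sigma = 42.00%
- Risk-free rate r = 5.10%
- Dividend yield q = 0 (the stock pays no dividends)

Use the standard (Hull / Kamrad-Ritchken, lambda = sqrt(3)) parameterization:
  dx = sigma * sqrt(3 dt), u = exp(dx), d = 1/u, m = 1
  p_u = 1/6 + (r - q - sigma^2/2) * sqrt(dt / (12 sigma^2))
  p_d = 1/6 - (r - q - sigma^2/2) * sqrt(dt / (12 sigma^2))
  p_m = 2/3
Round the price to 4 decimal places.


dt = T/N = 0.125000; dx = sigma*sqrt(3*dt) = 0.257196
u = exp(dx) = 1.293299; d = 1/u = 0.773216
p_u = 0.157627, p_m = 0.666667, p_d = 0.175706
Discount per step: exp(-r*dt) = 0.993645
Stock lattice S(k, j) with j the centered position index:
  k=0: S(0,+0) = 1.0500
  k=1: S(1,-1) = 0.8119; S(1,+0) = 1.0500; S(1,+1) = 1.3580
  k=2: S(2,-2) = 0.6278; S(2,-1) = 0.8119; S(2,+0) = 1.0500; S(2,+1) = 1.3580; S(2,+2) = 1.7563
Terminal payoffs V(N, j) = max(S_T - K, 0):
  V(2,-2) = 0.000000; V(2,-1) = 0.000000; V(2,+0) = 0.000000; V(2,+1) = 0.227964; V(2,+2) = 0.626254
Backward induction: V(k, j) = exp(-r*dt) * [p_u * V(k+1, j+1) + p_m * V(k+1, j) + p_d * V(k+1, j-1)]
  V(1,-1) = exp(-r*dt) * [p_u*0.000000 + p_m*0.000000 + p_d*0.000000] = 0.000000
  V(1,+0) = exp(-r*dt) * [p_u*0.227964 + p_m*0.000000 + p_d*0.000000] = 0.035705
  V(1,+1) = exp(-r*dt) * [p_u*0.626254 + p_m*0.227964 + p_d*0.000000] = 0.249097
  V(0,+0) = exp(-r*dt) * [p_u*0.249097 + p_m*0.035705 + p_d*0.000000] = 0.062667

Answer: Price = V(0,0) = 0.0627


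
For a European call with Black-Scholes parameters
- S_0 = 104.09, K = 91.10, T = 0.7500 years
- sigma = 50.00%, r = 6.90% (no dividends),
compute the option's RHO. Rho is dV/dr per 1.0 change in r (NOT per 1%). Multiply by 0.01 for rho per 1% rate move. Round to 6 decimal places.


d1 = 0.6438566445; d2 = 0.2108439426
phi(d1) = 0.3242585062; exp(-qT) = 1.0000000000; exp(-rT) = 0.9495662287
N(d2) = 0.5834954760
Rho = K*T*exp(-rT)*N(d2) = 91.1000 * 0.7500 * 0.9495662287 * 0.5834954760 = 37.856669

Answer: Rho = 37.856669


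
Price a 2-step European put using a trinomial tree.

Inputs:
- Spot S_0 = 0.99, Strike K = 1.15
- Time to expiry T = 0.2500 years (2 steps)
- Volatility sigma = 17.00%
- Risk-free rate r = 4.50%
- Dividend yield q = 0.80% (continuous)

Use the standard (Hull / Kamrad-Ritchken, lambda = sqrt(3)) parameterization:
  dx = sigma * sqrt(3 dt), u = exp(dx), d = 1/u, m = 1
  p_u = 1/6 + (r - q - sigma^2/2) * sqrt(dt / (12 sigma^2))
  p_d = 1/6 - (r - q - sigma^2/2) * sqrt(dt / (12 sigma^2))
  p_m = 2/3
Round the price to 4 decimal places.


Answer: Price = V(0,0) = 0.1513

Derivation:
dt = T/N = 0.125000; dx = sigma*sqrt(3*dt) = 0.104103
u = exp(dx) = 1.109715; d = 1/u = 0.901132
p_u = 0.180205, p_m = 0.666667, p_d = 0.153128
Discount per step: exp(-r*dt) = 0.994391
Stock lattice S(k, j) with j the centered position index:
  k=0: S(0,+0) = 0.9900
  k=1: S(1,-1) = 0.8921; S(1,+0) = 0.9900; S(1,+1) = 1.0986
  k=2: S(2,-2) = 0.8039; S(2,-1) = 0.8921; S(2,+0) = 0.9900; S(2,+1) = 1.0986; S(2,+2) = 1.2192
Terminal payoffs V(N, j) = max(K - S_T, 0):
  V(2,-2) = 0.346081; V(2,-1) = 0.257879; V(2,+0) = 0.160000; V(2,+1) = 0.051382; V(2,+2) = 0.000000
Backward induction: V(k, j) = exp(-r*dt) * [p_u * V(k+1, j+1) + p_m * V(k+1, j) + p_d * V(k+1, j-1)]
  V(1,-1) = exp(-r*dt) * [p_u*0.160000 + p_m*0.257879 + p_d*0.346081] = 0.252324
  V(1,+0) = exp(-r*dt) * [p_u*0.051382 + p_m*0.160000 + p_d*0.257879] = 0.154543
  V(1,+1) = exp(-r*dt) * [p_u*0.000000 + p_m*0.051382 + p_d*0.160000] = 0.058426
  V(0,+0) = exp(-r*dt) * [p_u*0.058426 + p_m*0.154543 + p_d*0.252324] = 0.151341


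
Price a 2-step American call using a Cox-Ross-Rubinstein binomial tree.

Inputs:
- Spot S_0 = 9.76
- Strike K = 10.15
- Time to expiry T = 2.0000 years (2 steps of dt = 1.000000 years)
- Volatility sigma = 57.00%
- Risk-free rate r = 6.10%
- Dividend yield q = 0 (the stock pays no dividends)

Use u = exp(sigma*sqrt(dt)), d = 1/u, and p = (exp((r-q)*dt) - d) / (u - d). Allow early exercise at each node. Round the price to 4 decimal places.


Answer: Price = V(0,0) = 3.0830

Derivation:
dt = T/N = 1.000000
u = exp(sigma*sqrt(dt)) = 1.768267; d = 1/u = 0.565525
p = (exp((r-q)*dt) - d) / (u - d) = 0.413533
Discount per step: exp(-r*dt) = 0.940823
Stock lattice S(k, i) with i counting down-moves:
  k=0: S(0,0) = 9.7600
  k=1: S(1,0) = 17.2583; S(1,1) = 5.5195
  k=2: S(2,0) = 30.5173; S(2,1) = 9.7600; S(2,2) = 3.1214
Terminal payoffs V(N, i) = max(S_T - K, 0):
  V(2,0) = 20.367259; V(2,1) = 0.000000; V(2,2) = 0.000000
Backward induction: V(k, i) = exp(-r*dt) * [p * V(k+1, i) + (1-p) * V(k+1, i+1)]; then take max(V_cont, immediate exercise) for American.
  V(1,0) = exp(-r*dt) * [p*20.367259 + (1-p)*0.000000] = 7.924118; exercise = 7.108286; V(1,0) = max -> 7.924118
  V(1,1) = exp(-r*dt) * [p*0.000000 + (1-p)*0.000000] = 0.000000; exercise = 0.000000; V(1,1) = max -> 0.000000
  V(0,0) = exp(-r*dt) * [p*7.924118 + (1-p)*0.000000] = 3.082970; exercise = 0.000000; V(0,0) = max -> 3.082970


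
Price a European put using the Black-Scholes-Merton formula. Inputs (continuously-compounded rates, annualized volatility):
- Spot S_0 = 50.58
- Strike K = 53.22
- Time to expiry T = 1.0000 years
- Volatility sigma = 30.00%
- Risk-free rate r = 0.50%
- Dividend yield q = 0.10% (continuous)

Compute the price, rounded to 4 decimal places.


d1 = (ln(S/K) + (r - q + 0.5*sigma^2) * T) / (sigma * sqrt(T)) = -0.00626008
d2 = d1 - sigma * sqrt(T) = -0.30626008
exp(-rT) = 0.99501248; exp(-qT) = 0.99900050
P = K * exp(-rT) * N(-d2) - S_0 * exp(-qT) * N(-d1)
N(-d1) = 0.50249739; N(-d2) = 0.62029668
P = 53.2200 * 0.99501248 * 0.62029668 - 50.5800 * 0.99900050 * 0.50249739 = 7.4566

Answer: Price = 7.4566


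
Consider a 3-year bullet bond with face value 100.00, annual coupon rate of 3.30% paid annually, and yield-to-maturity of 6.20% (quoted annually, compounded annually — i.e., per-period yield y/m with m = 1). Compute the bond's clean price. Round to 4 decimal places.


Answer: Price = 92.2769

Derivation:
Coupon per period c = face * coupon_rate / m = 3.300000
Periods per year m = 1; per-period yield y/m = 0.062000
Number of cashflows N = 3
Cashflows (t years, CF_t, discount factor 1/(1+y/m)^(m*t), PV):
  t = 1.0000: CF_t = 3.300000, DF = 0.941620, PV = 3.107345
  t = 2.0000: CF_t = 3.300000, DF = 0.886647, PV = 2.925937
  t = 3.0000: CF_t = 103.300000, DF = 0.834885, PV = 86.243579
Price P = sum_t PV_t = 92.276860


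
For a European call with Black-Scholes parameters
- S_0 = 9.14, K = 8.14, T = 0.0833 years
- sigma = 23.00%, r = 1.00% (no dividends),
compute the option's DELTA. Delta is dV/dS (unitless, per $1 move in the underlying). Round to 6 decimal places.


d1 = 1.7912459616; d2 = 1.7248639611
phi(d1) = 0.0802009771; exp(-qT) = 1.0000000000; exp(-rT) = 0.9991673468
N(d1) = 0.9633730832
Delta = exp(-qT) * N(d1) = 1.0000000000 * 0.9633730832 = 0.963373

Answer: Delta = 0.963373


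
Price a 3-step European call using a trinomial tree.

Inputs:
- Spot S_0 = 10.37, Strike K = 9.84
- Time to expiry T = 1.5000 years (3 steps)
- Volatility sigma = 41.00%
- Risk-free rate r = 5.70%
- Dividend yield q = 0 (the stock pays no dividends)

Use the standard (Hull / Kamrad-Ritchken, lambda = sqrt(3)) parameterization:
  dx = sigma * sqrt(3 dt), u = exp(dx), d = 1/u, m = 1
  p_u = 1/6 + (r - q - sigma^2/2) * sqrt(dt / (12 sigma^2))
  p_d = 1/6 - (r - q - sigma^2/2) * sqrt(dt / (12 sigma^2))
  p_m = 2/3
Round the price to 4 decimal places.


dt = T/N = 0.500000; dx = sigma*sqrt(3*dt) = 0.502145
u = exp(dx) = 1.652262; d = 1/u = 0.605231
p_u = 0.153199, p_m = 0.666667, p_d = 0.180134
Discount per step: exp(-r*dt) = 0.971902
Stock lattice S(k, j) with j the centered position index:
  k=0: S(0,+0) = 10.3700
  k=1: S(1,-1) = 6.2762; S(1,+0) = 10.3700; S(1,+1) = 17.1340
  k=2: S(2,-2) = 3.7986; S(2,-1) = 6.2762; S(2,+0) = 10.3700; S(2,+1) = 17.1340; S(2,+2) = 28.3098
  k=3: S(3,-3) = 2.2990; S(3,-2) = 3.7986; S(3,-1) = 6.2762; S(3,+0) = 10.3700; S(3,+1) = 17.1340; S(3,+2) = 28.3098; S(3,+3) = 46.7752
Terminal payoffs V(N, j) = max(S_T - K, 0):
  V(3,-3) = 0.000000; V(3,-2) = 0.000000; V(3,-1) = 0.000000; V(3,+0) = 0.530000; V(3,+1) = 7.293959; V(3,+2) = 18.469794; V(3,+3) = 36.935203
Backward induction: V(k, j) = exp(-r*dt) * [p_u * V(k+1, j+1) + p_m * V(k+1, j) + p_d * V(k+1, j-1)]
  V(2,-2) = exp(-r*dt) * [p_u*0.000000 + p_m*0.000000 + p_d*0.000000] = 0.000000
  V(2,-1) = exp(-r*dt) * [p_u*0.530000 + p_m*0.000000 + p_d*0.000000] = 0.078914
  V(2,+0) = exp(-r*dt) * [p_u*7.293959 + p_m*0.530000 + p_d*0.000000] = 1.429439
  V(2,+1) = exp(-r*dt) * [p_u*18.469794 + p_m*7.293959 + p_d*0.530000] = 7.568857
  V(2,+2) = exp(-r*dt) * [p_u*36.935203 + p_m*18.469794 + p_d*7.293959] = 18.743659
  V(1,-1) = exp(-r*dt) * [p_u*1.429439 + p_m*0.078914 + p_d*0.000000] = 0.263967
  V(1,+0) = exp(-r*dt) * [p_u*7.568857 + p_m*1.429439 + p_d*0.078914] = 2.066963
  V(1,+1) = exp(-r*dt) * [p_u*18.743659 + p_m*7.568857 + p_d*1.429439] = 7.945217
  V(0,+0) = exp(-r*dt) * [p_u*7.945217 + p_m*2.066963 + p_d*0.263967] = 2.568473

Answer: Price = V(0,0) = 2.5685


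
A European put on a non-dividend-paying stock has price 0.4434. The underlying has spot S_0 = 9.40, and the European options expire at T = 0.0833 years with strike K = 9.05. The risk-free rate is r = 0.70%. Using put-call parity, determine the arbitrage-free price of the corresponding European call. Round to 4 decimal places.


Put-call parity: C - P = S_0 * exp(-qT) - K * exp(-rT).
S_0 * exp(-qT) = 9.4000 * 1.00000000 = 9.40000000
K * exp(-rT) = 9.0500 * 0.99941707 = 9.04472448
C = P + S*exp(-qT) - K*exp(-rT)
C = 0.4434 + 9.40000000 - 9.04472448 = 0.7987

Answer: Call price = 0.7987


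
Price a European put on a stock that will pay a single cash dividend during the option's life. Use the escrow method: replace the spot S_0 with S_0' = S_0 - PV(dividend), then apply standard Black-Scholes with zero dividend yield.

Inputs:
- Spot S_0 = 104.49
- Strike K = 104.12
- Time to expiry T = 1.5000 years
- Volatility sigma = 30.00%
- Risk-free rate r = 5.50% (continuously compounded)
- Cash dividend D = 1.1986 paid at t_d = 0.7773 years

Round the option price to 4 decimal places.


PV(D) = D * exp(-r * t_d) = 1.1986 * 0.95814946 = 1.14843794
S_0' = S_0 - PV(D) = 104.4900 - 1.14843794 = 103.34156206
d1 = (ln(S_0'/K) + (r + sigma^2/2)*T) / (sigma*sqrt(T)) = 0.38782379
d2 = d1 - sigma*sqrt(T) = 0.02040033
exp(-rT) = 0.92081144
N(-d1) = 0.34907322; N(-d2) = 0.49186201
P = K * exp(-rT) * N(-d2) - S_0' * N(-d1) = 104.1200 * 0.92081144 * 0.49186201 - 103.34156206 * 0.34907322 = 11.0834

Answer: Price = 11.0834


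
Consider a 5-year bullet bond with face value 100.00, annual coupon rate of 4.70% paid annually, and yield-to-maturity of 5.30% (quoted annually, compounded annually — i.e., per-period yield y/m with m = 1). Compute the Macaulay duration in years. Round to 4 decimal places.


Answer: Macaulay duration = 4.5643 years

Derivation:
Coupon per period c = face * coupon_rate / m = 4.700000
Periods per year m = 1; per-period yield y/m = 0.053000
Number of cashflows N = 5
Cashflows (t years, CF_t, discount factor 1/(1+y/m)^(m*t), PV):
  t = 1.0000: CF_t = 4.700000, DF = 0.949668, PV = 4.463438
  t = 2.0000: CF_t = 4.700000, DF = 0.901869, PV = 4.238782
  t = 3.0000: CF_t = 4.700000, DF = 0.856475, PV = 4.025434
  t = 4.0000: CF_t = 4.700000, DF = 0.813367, PV = 3.822825
  t = 5.0000: CF_t = 104.700000, DF = 0.772428, PV = 80.873237
Price P = sum_t PV_t = 97.423716
Macaulay numerator sum_t t * PV_t:
  t * PV_t at t = 1.0000: 4.463438
  t * PV_t at t = 2.0000: 8.477565
  t * PV_t at t = 3.0000: 12.076303
  t * PV_t at t = 4.0000: 15.291298
  t * PV_t at t = 5.0000: 404.366184
Macaulay duration D = (sum_t t * PV_t) / P = 444.674788 / 97.423716 = 4.564338


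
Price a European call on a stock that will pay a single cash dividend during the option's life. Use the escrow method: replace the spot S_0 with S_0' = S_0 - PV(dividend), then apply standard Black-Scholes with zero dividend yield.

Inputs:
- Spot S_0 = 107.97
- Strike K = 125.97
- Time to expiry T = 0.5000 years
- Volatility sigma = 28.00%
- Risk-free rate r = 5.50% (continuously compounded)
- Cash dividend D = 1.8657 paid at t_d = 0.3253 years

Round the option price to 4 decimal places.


PV(D) = D * exp(-r * t_d) = 1.8657 * 0.98226760 = 1.83261667
S_0' = S_0 - PV(D) = 107.9700 - 1.83261667 = 106.13738333
d1 = (ln(S_0'/K) + (r + sigma^2/2)*T) / (sigma*sqrt(T)) = -0.62735251
d2 = d1 - sigma*sqrt(T) = -0.82534241
exp(-rT) = 0.97287468
N(d1) = 0.26521410; N(d2) = 0.20458861
C = S_0' * N(d1) - K * exp(-rT) * N(d2) = 106.13738333 * 0.26521410 - 125.9700 * 0.97287468 * 0.20458861 = 3.0762

Answer: Price = 3.0762


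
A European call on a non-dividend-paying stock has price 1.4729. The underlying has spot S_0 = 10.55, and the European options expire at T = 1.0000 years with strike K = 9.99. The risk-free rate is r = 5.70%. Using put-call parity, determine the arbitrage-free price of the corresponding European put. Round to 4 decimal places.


Put-call parity: C - P = S_0 * exp(-qT) - K * exp(-rT).
S_0 * exp(-qT) = 10.5500 * 1.00000000 = 10.55000000
K * exp(-rT) = 9.9900 * 0.94459407 = 9.43649475
P = C - S*exp(-qT) + K*exp(-rT)
P = 1.4729 - 10.55000000 + 9.43649475 = 0.3594

Answer: Put price = 0.3594


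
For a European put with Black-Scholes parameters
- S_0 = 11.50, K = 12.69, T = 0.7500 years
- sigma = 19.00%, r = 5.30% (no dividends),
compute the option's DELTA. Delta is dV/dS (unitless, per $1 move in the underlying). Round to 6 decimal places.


d1 = -0.2745740918; d2 = -0.4391189185
phi(d1) = 0.3841838753; exp(-qT) = 1.0000000000; exp(-rT) = 0.9610296665
N(-d1) = 0.6081782634
Delta = -exp(-qT) * N(-d1) = -1.0000000000 * 0.6081782634 = -0.608178

Answer: Delta = -0.608178


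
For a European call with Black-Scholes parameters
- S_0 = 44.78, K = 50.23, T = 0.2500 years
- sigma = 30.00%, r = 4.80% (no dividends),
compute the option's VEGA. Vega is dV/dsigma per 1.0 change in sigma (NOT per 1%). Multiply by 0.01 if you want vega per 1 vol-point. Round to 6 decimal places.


Answer: Vega = 7.412854

Derivation:
d1 = -0.6106723106; d2 = -0.7606723106
phi(d1) = 0.3310787989; exp(-qT) = 1.0000000000; exp(-rT) = 0.9880717129
Vega = S * exp(-qT) * phi(d1) * sqrt(T) = 44.7800 * 1.0000000000 * 0.3310787989 * 0.5000000000 = 7.412854


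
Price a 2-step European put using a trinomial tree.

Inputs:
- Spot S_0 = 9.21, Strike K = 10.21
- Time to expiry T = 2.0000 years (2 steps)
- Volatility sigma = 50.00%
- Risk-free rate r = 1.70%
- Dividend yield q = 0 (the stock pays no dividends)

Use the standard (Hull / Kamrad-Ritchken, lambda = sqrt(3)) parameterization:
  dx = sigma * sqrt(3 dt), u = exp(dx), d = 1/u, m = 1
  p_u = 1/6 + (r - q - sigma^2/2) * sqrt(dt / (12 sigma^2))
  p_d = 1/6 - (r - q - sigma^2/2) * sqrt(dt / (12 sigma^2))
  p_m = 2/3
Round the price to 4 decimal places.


dt = T/N = 1.000000; dx = sigma*sqrt(3*dt) = 0.866025
u = exp(dx) = 2.377443; d = 1/u = 0.420620
p_u = 0.104313, p_m = 0.666667, p_d = 0.229020
Discount per step: exp(-r*dt) = 0.983144
Stock lattice S(k, j) with j the centered position index:
  k=0: S(0,+0) = 9.2100
  k=1: S(1,-1) = 3.8739; S(1,+0) = 9.2100; S(1,+1) = 21.8962
  k=2: S(2,-2) = 1.6294; S(2,-1) = 3.8739; S(2,+0) = 9.2100; S(2,+1) = 21.8962; S(2,+2) = 52.0571
Terminal payoffs V(N, j) = max(K - S_T, 0):
  V(2,-2) = 8.580556; V(2,-1) = 6.336090; V(2,+0) = 1.000000; V(2,+1) = 0.000000; V(2,+2) = 0.000000
Backward induction: V(k, j) = exp(-r*dt) * [p_u * V(k+1, j+1) + p_m * V(k+1, j) + p_d * V(k+1, j-1)]
  V(1,-1) = exp(-r*dt) * [p_u*1.000000 + p_m*6.336090 + p_d*8.580556] = 6.187411
  V(1,+0) = exp(-r*dt) * [p_u*0.000000 + p_m*1.000000 + p_d*6.336090] = 2.082063
  V(1,+1) = exp(-r*dt) * [p_u*0.000000 + p_m*0.000000 + p_d*1.000000] = 0.225160
  V(0,+0) = exp(-r*dt) * [p_u*0.225160 + p_m*2.082063 + p_d*6.187411] = 2.780894

Answer: Price = V(0,0) = 2.7809


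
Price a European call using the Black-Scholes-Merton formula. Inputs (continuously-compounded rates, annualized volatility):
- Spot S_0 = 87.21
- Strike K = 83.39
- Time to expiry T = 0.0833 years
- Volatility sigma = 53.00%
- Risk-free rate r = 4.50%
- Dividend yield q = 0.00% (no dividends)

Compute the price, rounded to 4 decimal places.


d1 = (ln(S/K) + (r - q + 0.5*sigma^2) * T) / (sigma * sqrt(T)) = 0.39380065
d2 = d1 - sigma * sqrt(T) = 0.24083343
exp(-rT) = 0.99625852; exp(-qT) = 1.00000000
C = S_0 * exp(-qT) * N(d1) - K * exp(-rT) * N(d2)
N(d1) = 0.65313589; N(d2) = 0.59515789
C = 87.2100 * 1.00000000 * 0.65313589 - 83.3900 * 0.99625852 * 0.59515789 = 7.5155

Answer: Price = 7.5155


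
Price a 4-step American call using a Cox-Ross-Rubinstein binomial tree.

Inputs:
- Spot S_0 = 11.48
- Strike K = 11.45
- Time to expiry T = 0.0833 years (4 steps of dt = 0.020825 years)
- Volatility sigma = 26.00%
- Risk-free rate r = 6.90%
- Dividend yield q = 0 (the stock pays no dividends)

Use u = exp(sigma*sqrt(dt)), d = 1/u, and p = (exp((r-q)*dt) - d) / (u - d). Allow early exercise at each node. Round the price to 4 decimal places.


Answer: Price = V(0,0) = 0.3768

Derivation:
dt = T/N = 0.020825
u = exp(sigma*sqrt(dt)) = 1.038233; d = 1/u = 0.963175
p = (exp((r-q)*dt) - d) / (u - d) = 0.509779
Discount per step: exp(-r*dt) = 0.998564
Stock lattice S(k, i) with i counting down-moves:
  k=0: S(0,0) = 11.4800
  k=1: S(1,0) = 11.9189; S(1,1) = 11.0572
  k=2: S(2,0) = 12.3746; S(2,1) = 11.4800; S(2,2) = 10.6501
  k=3: S(3,0) = 12.8477; S(3,1) = 11.9189; S(3,2) = 11.0572; S(3,3) = 10.2579
  k=4: S(4,0) = 13.3389; S(4,1) = 12.3746; S(4,2) = 11.4800; S(4,3) = 10.6501; S(4,4) = 9.8801
Terminal payoffs V(N, i) = max(S_T - K, 0):
  V(4,0) = 1.888938; V(4,1) = 0.924611; V(4,2) = 0.030000; V(4,3) = 0.000000; V(4,4) = 0.000000
Backward induction: V(k, i) = exp(-r*dt) * [p * V(k+1, i) + (1-p) * V(k+1, i+1)]; then take max(V_cont, immediate exercise) for American.
  V(3,0) = exp(-r*dt) * [p*1.888938 + (1-p)*0.924611] = 1.414171; exercise = 1.397730; V(3,0) = max -> 1.414171
  V(3,1) = exp(-r*dt) * [p*0.924611 + (1-p)*0.030000] = 0.485356; exercise = 0.468915; V(3,1) = max -> 0.485356
  V(3,2) = exp(-r*dt) * [p*0.030000 + (1-p)*0.000000] = 0.015271; exercise = 0.000000; V(3,2) = max -> 0.015271
  V(3,3) = exp(-r*dt) * [p*0.000000 + (1-p)*0.000000] = 0.000000; exercise = 0.000000; V(3,3) = max -> 0.000000
  V(2,0) = exp(-r*dt) * [p*1.414171 + (1-p)*0.485356] = 0.957470; exercise = 0.924611; V(2,0) = max -> 0.957470
  V(2,1) = exp(-r*dt) * [p*0.485356 + (1-p)*0.015271] = 0.254545; exercise = 0.030000; V(2,1) = max -> 0.254545
  V(2,2) = exp(-r*dt) * [p*0.015271 + (1-p)*0.000000] = 0.007774; exercise = 0.000000; V(2,2) = max -> 0.007774
  V(1,0) = exp(-r*dt) * [p*0.957470 + (1-p)*0.254545] = 0.612001; exercise = 0.468915; V(1,0) = max -> 0.612001
  V(1,1) = exp(-r*dt) * [p*0.254545 + (1-p)*0.007774] = 0.133381; exercise = 0.000000; V(1,1) = max -> 0.133381
  V(0,0) = exp(-r*dt) * [p*0.612001 + (1-p)*0.133381] = 0.376829; exercise = 0.030000; V(0,0) = max -> 0.376829


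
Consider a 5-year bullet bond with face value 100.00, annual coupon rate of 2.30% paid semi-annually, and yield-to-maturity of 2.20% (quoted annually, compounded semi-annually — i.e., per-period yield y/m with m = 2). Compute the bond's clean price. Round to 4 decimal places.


Coupon per period c = face * coupon_rate / m = 1.150000
Periods per year m = 2; per-period yield y/m = 0.011000
Number of cashflows N = 10
Cashflows (t years, CF_t, discount factor 1/(1+y/m)^(m*t), PV):
  t = 0.5000: CF_t = 1.150000, DF = 0.989120, PV = 1.137488
  t = 1.0000: CF_t = 1.150000, DF = 0.978358, PV = 1.125111
  t = 1.5000: CF_t = 1.150000, DF = 0.967713, PV = 1.112870
  t = 2.0000: CF_t = 1.150000, DF = 0.957184, PV = 1.100761
  t = 2.5000: CF_t = 1.150000, DF = 0.946769, PV = 1.088785
  t = 3.0000: CF_t = 1.150000, DF = 0.936468, PV = 1.076939
  t = 3.5000: CF_t = 1.150000, DF = 0.926279, PV = 1.065221
  t = 4.0000: CF_t = 1.150000, DF = 0.916201, PV = 1.053631
  t = 4.5000: CF_t = 1.150000, DF = 0.906232, PV = 1.042167
  t = 5.0000: CF_t = 101.150000, DF = 0.896372, PV = 90.668062
Price P = sum_t PV_t = 100.471035

Answer: Price = 100.4710


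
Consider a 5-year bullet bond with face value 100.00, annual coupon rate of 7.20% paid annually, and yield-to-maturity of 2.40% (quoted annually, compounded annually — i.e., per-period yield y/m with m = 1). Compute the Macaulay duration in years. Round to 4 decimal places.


Answer: Macaulay duration = 4.4387 years

Derivation:
Coupon per period c = face * coupon_rate / m = 7.200000
Periods per year m = 1; per-period yield y/m = 0.024000
Number of cashflows N = 5
Cashflows (t years, CF_t, discount factor 1/(1+y/m)^(m*t), PV):
  t = 1.0000: CF_t = 7.200000, DF = 0.976562, PV = 7.031250
  t = 2.0000: CF_t = 7.200000, DF = 0.953674, PV = 6.866455
  t = 3.0000: CF_t = 7.200000, DF = 0.931323, PV = 6.705523
  t = 4.0000: CF_t = 7.200000, DF = 0.909495, PV = 6.548362
  t = 5.0000: CF_t = 107.200000, DF = 0.888178, PV = 95.212727
Price P = sum_t PV_t = 122.364316
Macaulay numerator sum_t t * PV_t:
  t * PV_t at t = 1.0000: 7.031250
  t * PV_t at t = 2.0000: 13.732910
  t * PV_t at t = 3.0000: 20.116568
  t * PV_t at t = 4.0000: 26.193447
  t * PV_t at t = 5.0000: 476.063633
Macaulay duration D = (sum_t t * PV_t) / P = 543.137808 / 122.364316 = 4.438694


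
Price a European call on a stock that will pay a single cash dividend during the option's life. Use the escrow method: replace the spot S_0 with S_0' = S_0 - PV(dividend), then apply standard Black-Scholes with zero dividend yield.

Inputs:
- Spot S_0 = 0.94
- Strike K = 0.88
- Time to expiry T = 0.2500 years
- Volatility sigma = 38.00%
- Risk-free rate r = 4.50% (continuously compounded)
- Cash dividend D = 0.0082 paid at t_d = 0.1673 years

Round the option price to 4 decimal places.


Answer: Price = 0.1034

Derivation:
PV(D) = D * exp(-r * t_d) = 0.0082 * 0.99249977 = 0.00813850
S_0' = S_0 - PV(D) = 0.9400 - 0.00813850 = 0.93186150
d1 = (ln(S_0'/K) + (r + sigma^2/2)*T) / (sigma*sqrt(T)) = 0.45559102
d2 = d1 - sigma*sqrt(T) = 0.26559102
exp(-rT) = 0.98881304
N(d1) = 0.67565795; N(d2) = 0.60472290
C = S_0' * N(d1) - K * exp(-rT) * N(d2) = 0.93186150 * 0.67565795 - 0.8800 * 0.98881304 * 0.60472290 = 0.1034


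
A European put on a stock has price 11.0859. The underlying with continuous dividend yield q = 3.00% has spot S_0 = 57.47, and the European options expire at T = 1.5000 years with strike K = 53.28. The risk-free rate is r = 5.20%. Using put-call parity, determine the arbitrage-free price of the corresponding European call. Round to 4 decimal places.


Answer: Call price = 16.7450

Derivation:
Put-call parity: C - P = S_0 * exp(-qT) - K * exp(-rT).
S_0 * exp(-qT) = 57.4700 * 0.95599748 = 54.94117528
K * exp(-rT) = 53.2800 * 0.92496443 = 49.28210465
C = P + S*exp(-qT) - K*exp(-rT)
C = 11.0859 + 54.94117528 - 49.28210465 = 16.7450


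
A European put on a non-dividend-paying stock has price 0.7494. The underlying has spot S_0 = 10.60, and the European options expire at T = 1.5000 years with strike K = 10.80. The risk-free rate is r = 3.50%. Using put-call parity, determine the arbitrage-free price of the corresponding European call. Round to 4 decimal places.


Put-call parity: C - P = S_0 * exp(-qT) - K * exp(-rT).
S_0 * exp(-qT) = 10.6000 * 1.00000000 = 10.60000000
K * exp(-rT) = 10.8000 * 0.94885432 = 10.24762667
C = P + S*exp(-qT) - K*exp(-rT)
C = 0.7494 + 10.60000000 - 10.24762667 = 1.1018

Answer: Call price = 1.1018


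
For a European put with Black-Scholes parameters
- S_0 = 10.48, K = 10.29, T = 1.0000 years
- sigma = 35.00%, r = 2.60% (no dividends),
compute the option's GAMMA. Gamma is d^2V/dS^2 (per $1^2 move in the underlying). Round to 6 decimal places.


d1 = 0.3015603687; d2 = -0.0484396313
phi(d1) = 0.3812088615; exp(-qT) = 1.0000000000; exp(-rT) = 0.9743350896
Gamma = exp(-qT) * phi(d1) / (S * sigma * sqrt(T)) = 1.0000000000 * 0.3812088615 / (10.4800 * 0.3500 * 1.0000000000) = 0.103928

Answer: Gamma = 0.103928


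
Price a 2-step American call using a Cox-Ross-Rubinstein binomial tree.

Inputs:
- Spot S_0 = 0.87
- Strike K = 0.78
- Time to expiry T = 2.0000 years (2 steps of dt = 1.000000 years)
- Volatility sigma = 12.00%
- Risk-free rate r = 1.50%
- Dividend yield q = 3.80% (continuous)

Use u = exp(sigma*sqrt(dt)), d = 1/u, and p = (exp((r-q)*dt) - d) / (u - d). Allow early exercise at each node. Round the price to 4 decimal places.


dt = T/N = 1.000000
u = exp(sigma*sqrt(dt)) = 1.127497; d = 1/u = 0.886920
p = (exp((r-q)*dt) - d) / (u - d) = 0.375523
Discount per step: exp(-r*dt) = 0.985112
Stock lattice S(k, i) with i counting down-moves:
  k=0: S(0,0) = 0.8700
  k=1: S(1,0) = 0.9809; S(1,1) = 0.7716
  k=2: S(2,0) = 1.1060; S(2,1) = 0.8700; S(2,2) = 0.6844
Terminal payoffs V(N, i) = max(S_T - K, 0):
  V(2,0) = 0.325987; V(2,1) = 0.090000; V(2,2) = 0.000000
Backward induction: V(k, i) = exp(-r*dt) * [p * V(k+1, i) + (1-p) * V(k+1, i+1)]; then take max(V_cont, immediate exercise) for American.
  V(1,0) = exp(-r*dt) * [p*0.325987 + (1-p)*0.090000] = 0.175959; exercise = 0.200922; V(1,0) = max -> 0.200922
  V(1,1) = exp(-r*dt) * [p*0.090000 + (1-p)*0.000000] = 0.033294; exercise = 0.000000; V(1,1) = max -> 0.033294
  V(0,0) = exp(-r*dt) * [p*0.200922 + (1-p)*0.033294] = 0.094809; exercise = 0.090000; V(0,0) = max -> 0.094809

Answer: Price = V(0,0) = 0.0948
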